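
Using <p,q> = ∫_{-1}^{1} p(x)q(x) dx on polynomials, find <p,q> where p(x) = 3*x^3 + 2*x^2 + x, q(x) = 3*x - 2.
<p,q> = 44/15

Expand the product: p(x)·q(x) = 9*x^4 - x^2 - 2*x.
∫_{-1}^{1} of each monomial x^k gives [2/(k+1) if k even, 0 if k odd]. Integrating term-by-term (or equivalently evaluating the antiderivative F(x) = 9*x^5/5 - x^3/3 - x^2 at the endpoints):
  F(1) − F(−1) = 7/15 − (-37/15) = 44/15.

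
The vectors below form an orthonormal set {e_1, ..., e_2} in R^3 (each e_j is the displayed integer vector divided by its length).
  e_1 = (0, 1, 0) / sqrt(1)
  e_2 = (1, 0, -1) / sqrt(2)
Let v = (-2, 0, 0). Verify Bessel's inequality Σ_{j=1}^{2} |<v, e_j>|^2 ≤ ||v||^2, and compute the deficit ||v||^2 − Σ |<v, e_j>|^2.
Σ |<v, e_j>|^2 = 2; ||v||^2 = 4; deficit = 2

Write each e_j = u_j / sqrt(<u_j, u_j>) where u_j is the displayed integer vector. Then <v, e_j> = <v, u_j> / sqrt(<u_j, u_j>), so |<v, e_j>|^2 = <v, u_j>^2 / <u_j, u_j>.
Coefficients: <v, e_1> = 0/sqrt(1), <v, e_2> = -2/sqrt(2).
Square and sum: Σ |<v, e_j>|^2 = 2.
Compute ||v||^2 = v·v = 4.
Deficit = 4 − 2 = 2 ≥ 0, confirming Bessel's inequality. (The deficit equals ||v − Σ <v,e_j> e_j||^2, the squared distance from v to span{e_j}.)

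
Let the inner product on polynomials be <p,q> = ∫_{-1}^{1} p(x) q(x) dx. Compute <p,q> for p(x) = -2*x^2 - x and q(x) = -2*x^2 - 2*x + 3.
<p,q> = -16/15

Expand the product: p(x)·q(x) = 4*x^4 + 6*x^3 - 4*x^2 - 3*x.
∫_{-1}^{1} of each monomial x^k gives [2/(k+1) if k even, 0 if k odd]. Integrating term-by-term (or equivalently evaluating the antiderivative F(x) = 4*x^5/5 + 3*x^4/2 - 4*x^3/3 - 3*x^2/2 at the endpoints):
  F(1) − F(−1) = -8/15 − (8/15) = -16/15.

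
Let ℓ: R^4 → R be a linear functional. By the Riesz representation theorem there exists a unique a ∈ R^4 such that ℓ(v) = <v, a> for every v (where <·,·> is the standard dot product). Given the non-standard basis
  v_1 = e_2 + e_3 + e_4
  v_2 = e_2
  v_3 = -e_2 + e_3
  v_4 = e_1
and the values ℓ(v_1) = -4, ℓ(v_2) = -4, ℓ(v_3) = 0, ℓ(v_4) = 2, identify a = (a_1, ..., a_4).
a = (2, -4, -4, 4)

Write a = (a_1, ..., a_4) in the standard basis. For each basis vector v_i, ℓ(v_i) = <v_i, a> is a linear equation in the a_j's. Collect the n equations into a matrix system V a = ℓ, where row i of V is v_i (expressed in the standard basis). Since V is invertible (lower-triangular with 1s on the diagonal, up to permutation), solve by back-substitution:
  V =
[[0, 1, 1, 1],
 [0, 1, 0, 0],
 [0, -1, 1, 0],
 [1, 0, 0, 0]]
  V a = (-4, -4, 0, 2)
Solving gives a = (2, -4, -4, 4).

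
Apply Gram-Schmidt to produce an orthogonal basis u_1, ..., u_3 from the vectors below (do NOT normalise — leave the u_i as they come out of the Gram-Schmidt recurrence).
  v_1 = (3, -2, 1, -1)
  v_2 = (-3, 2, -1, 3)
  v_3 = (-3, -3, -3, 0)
Orthogonal basis:
  u_1 = (3, -2, 1, -1)
  u_2 = (2/5, -4/15, 2/15, 28/15)
  u_3 = (-12/7, -27/7, -18/7, 0)

Apply the Gram-Schmidt recurrence
  u_1 = v_1
  u_i = v_i − Σ_{j<i} ((v_i · u_j) / (u_j · u_j)) · u_j.

Step by step this gives:
  u_1 = (3, -2, 1, -1)
  u_2 = (2/5, -4/15, 2/15, 28/15)
  u_3 = (-12/7, -27/7, -18/7, 0)

Orthogonality check:
  u_2 · u_1 = 0 (should be 0)
  u_3 · u_1 = 0 (should be 0)
  u_3 · u_2 = 0 (should be 0)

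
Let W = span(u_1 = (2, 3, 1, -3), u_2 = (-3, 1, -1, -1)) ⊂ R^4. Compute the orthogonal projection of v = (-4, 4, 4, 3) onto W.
proj_W(v) = (-624/275, 197/275, -19/25, -197/275)

Set up U = [u_1 | ... | u_2] ∈ R^(4×2). The projector onto W = col(U) is P = U (U^T U)^(-1) U^T.
Compute U^T U =
  [23, -1]
  [-1, 12],
and U^T v = (-1, 9).
Solve U^T U · c = U^T v for the coefficients: c = (-3/275, 206/275). The projection is proj_W(v) = U c.
Check: (v - proj_W(v)) · u_1 = 0  (should be 0).
Check: (v - proj_W(v)) · u_2 = 0  (should be 0).
Result: proj_W(v) = (-624/275, 197/275, -19/25, -197/275).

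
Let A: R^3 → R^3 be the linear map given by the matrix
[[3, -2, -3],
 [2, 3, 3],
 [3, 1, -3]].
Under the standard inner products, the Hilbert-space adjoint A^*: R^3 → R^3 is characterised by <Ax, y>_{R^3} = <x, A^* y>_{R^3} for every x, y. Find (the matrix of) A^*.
A^* = A^T =
[[3, 2, 3],
 [-2, 3, 1],
 [-3, 3, -3]]

For real matrices with standard dot products, the defining identity <Ax, y> = <x, A^* y> gives (Ax)^T y = x^T (A^*) y, i.e. x^T A^T y = x^T (A^*) y. Since this holds for all x, y, we must have A^* = A^T. Therefore
A^* =
[[3, 2, 3],
 [-2, 3, 1],
 [-3, 3, -3]].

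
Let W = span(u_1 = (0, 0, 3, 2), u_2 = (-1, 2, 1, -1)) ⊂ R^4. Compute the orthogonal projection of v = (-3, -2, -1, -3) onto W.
proj_W(v) = (-11/45, 22/45, -17/9, -5/3)

Set up U = [u_1 | ... | u_2] ∈ R^(4×2). The projector onto W = col(U) is P = U (U^T U)^(-1) U^T.
Compute U^T U =
  [13, 1]
  [1, 7],
and U^T v = (-9, 1).
Solve U^T U · c = U^T v for the coefficients: c = (-32/45, 11/45). The projection is proj_W(v) = U c.
Check: (v - proj_W(v)) · u_1 = 0  (should be 0).
Check: (v - proj_W(v)) · u_2 = 0  (should be 0).
Result: proj_W(v) = (-11/45, 22/45, -17/9, -5/3).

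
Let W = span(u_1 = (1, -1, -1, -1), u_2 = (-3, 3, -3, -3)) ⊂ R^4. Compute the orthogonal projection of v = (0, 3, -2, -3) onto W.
proj_W(v) = (-3/2, 3/2, -5/2, -5/2)

Set up U = [u_1 | ... | u_2] ∈ R^(4×2). The projector onto W = col(U) is P = U (U^T U)^(-1) U^T.
Compute U^T U =
  [4, 0]
  [0, 36],
and U^T v = (2, 24).
Solve U^T U · c = U^T v for the coefficients: c = (1/2, 2/3). The projection is proj_W(v) = U c.
Check: (v - proj_W(v)) · u_1 = 0  (should be 0).
Check: (v - proj_W(v)) · u_2 = 0  (should be 0).
Result: proj_W(v) = (-3/2, 3/2, -5/2, -5/2).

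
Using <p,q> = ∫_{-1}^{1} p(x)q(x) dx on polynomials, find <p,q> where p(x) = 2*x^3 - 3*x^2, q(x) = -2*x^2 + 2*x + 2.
<p,q> = 0

Expand the product: p(x)·q(x) = -4*x^5 + 10*x^4 - 2*x^3 - 6*x^2.
∫_{-1}^{1} of each monomial x^k gives [2/(k+1) if k even, 0 if k odd]. Integrating term-by-term (or equivalently evaluating the antiderivative F(x) = -2*x^6/3 + 2*x^5 - x^4/2 - 2*x^3 at the endpoints):
  F(1) − F(−1) = -7/6 − (-7/6) = 0.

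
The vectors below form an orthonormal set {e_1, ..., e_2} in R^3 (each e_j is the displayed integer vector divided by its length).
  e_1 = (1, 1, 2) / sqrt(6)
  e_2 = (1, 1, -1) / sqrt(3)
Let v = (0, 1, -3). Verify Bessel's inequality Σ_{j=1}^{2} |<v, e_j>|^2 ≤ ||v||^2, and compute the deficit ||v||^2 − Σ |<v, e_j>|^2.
Σ |<v, e_j>|^2 = 19/2; ||v||^2 = 10; deficit = 1/2

Write each e_j = u_j / sqrt(<u_j, u_j>) where u_j is the displayed integer vector. Then <v, e_j> = <v, u_j> / sqrt(<u_j, u_j>), so |<v, e_j>|^2 = <v, u_j>^2 / <u_j, u_j>.
Coefficients: <v, e_1> = -5/sqrt(6), <v, e_2> = 4/sqrt(3).
Square and sum: Σ |<v, e_j>|^2 = 19/2.
Compute ||v||^2 = v·v = 10.
Deficit = 10 − 19/2 = 1/2 ≥ 0, confirming Bessel's inequality. (The deficit equals ||v − Σ <v,e_j> e_j||^2, the squared distance from v to span{e_j}.)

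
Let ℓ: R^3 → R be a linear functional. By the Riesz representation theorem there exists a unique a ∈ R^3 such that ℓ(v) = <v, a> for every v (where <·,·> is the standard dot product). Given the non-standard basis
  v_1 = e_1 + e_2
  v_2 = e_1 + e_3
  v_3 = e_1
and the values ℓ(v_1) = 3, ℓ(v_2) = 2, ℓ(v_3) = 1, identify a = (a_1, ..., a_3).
a = (1, 2, 1)

Write a = (a_1, ..., a_3) in the standard basis. For each basis vector v_i, ℓ(v_i) = <v_i, a> is a linear equation in the a_j's. Collect the n equations into a matrix system V a = ℓ, where row i of V is v_i (expressed in the standard basis). Since V is invertible (lower-triangular with 1s on the diagonal, up to permutation), solve by back-substitution:
  V =
[[1, 1, 0],
 [1, 0, 1],
 [1, 0, 0]]
  V a = (3, 2, 1)
Solving gives a = (1, 2, 1).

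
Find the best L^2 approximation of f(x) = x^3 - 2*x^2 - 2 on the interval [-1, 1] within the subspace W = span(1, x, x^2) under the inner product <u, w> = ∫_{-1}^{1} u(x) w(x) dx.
g(x) = -2*x^2 + 3*x/5 - 2

The best approximation g ∈ W is the orthogonal projection of f onto W. Writing g = a_0 + a_1 x + a_2 x^2, the coefficients solve the normal equations G · a = b where
  G_{ij} = <φ_i, φ_j> and b_i = <f, φ_i>, with φ_0 = 1, φ_1 = x, φ_2 = x^2.
G =
  [2, 0, 2/3]
  [0, 2/3, 0]
  [2/3, 0, 2/5],
b = (-16/3, 2/5, -32/15).
Solving gives a_0 = -2, a_1 = 3/5, a_2 = -2, so
  g(x) = -2*x^2 + 3*x/5 - 2.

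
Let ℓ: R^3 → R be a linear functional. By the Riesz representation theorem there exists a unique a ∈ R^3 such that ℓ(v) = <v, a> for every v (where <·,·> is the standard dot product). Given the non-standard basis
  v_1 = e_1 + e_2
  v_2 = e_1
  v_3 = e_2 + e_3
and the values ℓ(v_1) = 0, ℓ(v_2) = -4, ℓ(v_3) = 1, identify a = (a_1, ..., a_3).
a = (-4, 4, -3)

Write a = (a_1, ..., a_3) in the standard basis. For each basis vector v_i, ℓ(v_i) = <v_i, a> is a linear equation in the a_j's. Collect the n equations into a matrix system V a = ℓ, where row i of V is v_i (expressed in the standard basis). Since V is invertible (lower-triangular with 1s on the diagonal, up to permutation), solve by back-substitution:
  V =
[[1, 1, 0],
 [1, 0, 0],
 [0, 1, 1]]
  V a = (0, -4, 1)
Solving gives a = (-4, 4, -3).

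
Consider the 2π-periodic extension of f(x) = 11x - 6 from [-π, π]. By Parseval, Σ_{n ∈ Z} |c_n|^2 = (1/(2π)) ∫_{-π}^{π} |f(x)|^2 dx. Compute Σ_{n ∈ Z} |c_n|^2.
Σ |c_n|^2 = 121π^2/3 + 36

Expand and integrate term by term over [-π, π]:
  ∫ (11x)^2 dx = 121·(2π^3/3); ∫ 2·11·(-6)·x dx = 0 (odd integrand); ∫ (-6)^2 dx = 36·2π.
So (1/(2π)) ∫_{-π}^{π} (11x - 6)^2 dx = 121π^2/3 + 36 = 121π^2/3 + 36.
Parseval ⇒ Σ |c_n|^2 = 121π^2/3 + 36.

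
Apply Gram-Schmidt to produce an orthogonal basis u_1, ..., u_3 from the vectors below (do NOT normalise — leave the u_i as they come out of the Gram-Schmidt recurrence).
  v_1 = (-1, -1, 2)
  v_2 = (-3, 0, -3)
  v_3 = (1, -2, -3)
Orthogonal basis:
  u_1 = (-1, -1, 2)
  u_2 = (-7/2, -1/2, -2)
  u_3 = (10/11, -30/11, -10/11)

Apply the Gram-Schmidt recurrence
  u_1 = v_1
  u_i = v_i − Σ_{j<i} ((v_i · u_j) / (u_j · u_j)) · u_j.

Step by step this gives:
  u_1 = (-1, -1, 2)
  u_2 = (-7/2, -1/2, -2)
  u_3 = (10/11, -30/11, -10/11)

Orthogonality check:
  u_2 · u_1 = 0 (should be 0)
  u_3 · u_1 = 0 (should be 0)
  u_3 · u_2 = 0 (should be 0)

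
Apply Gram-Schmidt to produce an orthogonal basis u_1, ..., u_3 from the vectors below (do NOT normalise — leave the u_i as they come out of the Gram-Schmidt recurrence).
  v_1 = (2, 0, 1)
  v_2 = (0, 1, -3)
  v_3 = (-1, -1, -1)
Orthogonal basis:
  u_1 = (2, 0, 1)
  u_2 = (6/5, 1, -12/5)
  u_3 = (7/41, -42/41, -14/41)

Apply the Gram-Schmidt recurrence
  u_1 = v_1
  u_i = v_i − Σ_{j<i} ((v_i · u_j) / (u_j · u_j)) · u_j.

Step by step this gives:
  u_1 = (2, 0, 1)
  u_2 = (6/5, 1, -12/5)
  u_3 = (7/41, -42/41, -14/41)

Orthogonality check:
  u_2 · u_1 = 0 (should be 0)
  u_3 · u_1 = 0 (should be 0)
  u_3 · u_2 = 0 (should be 0)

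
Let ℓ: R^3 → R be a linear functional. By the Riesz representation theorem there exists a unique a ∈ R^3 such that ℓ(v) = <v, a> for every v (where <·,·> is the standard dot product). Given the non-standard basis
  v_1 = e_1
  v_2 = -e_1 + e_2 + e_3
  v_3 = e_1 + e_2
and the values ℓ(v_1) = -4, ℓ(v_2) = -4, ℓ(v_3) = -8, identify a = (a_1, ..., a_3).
a = (-4, -4, -4)

Write a = (a_1, ..., a_3) in the standard basis. For each basis vector v_i, ℓ(v_i) = <v_i, a> is a linear equation in the a_j's. Collect the n equations into a matrix system V a = ℓ, where row i of V is v_i (expressed in the standard basis). Since V is invertible (lower-triangular with 1s on the diagonal, up to permutation), solve by back-substitution:
  V =
[[1, 0, 0],
 [-1, 1, 1],
 [1, 1, 0]]
  V a = (-4, -4, -8)
Solving gives a = (-4, -4, -4).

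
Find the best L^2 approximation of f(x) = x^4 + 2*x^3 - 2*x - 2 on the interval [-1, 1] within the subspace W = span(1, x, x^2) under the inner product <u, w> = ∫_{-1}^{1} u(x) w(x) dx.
g(x) = 6*x^2/7 - 4*x/5 - 73/35

The best approximation g ∈ W is the orthogonal projection of f onto W. Writing g = a_0 + a_1 x + a_2 x^2, the coefficients solve the normal equations G · a = b where
  G_{ij} = <φ_i, φ_j> and b_i = <f, φ_i>, with φ_0 = 1, φ_1 = x, φ_2 = x^2.
G =
  [2, 0, 2/3]
  [0, 2/3, 0]
  [2/3, 0, 2/5],
b = (-18/5, -8/15, -22/21).
Solving gives a_0 = -73/35, a_1 = -4/5, a_2 = 6/7, so
  g(x) = 6*x^2/7 - 4*x/5 - 73/35.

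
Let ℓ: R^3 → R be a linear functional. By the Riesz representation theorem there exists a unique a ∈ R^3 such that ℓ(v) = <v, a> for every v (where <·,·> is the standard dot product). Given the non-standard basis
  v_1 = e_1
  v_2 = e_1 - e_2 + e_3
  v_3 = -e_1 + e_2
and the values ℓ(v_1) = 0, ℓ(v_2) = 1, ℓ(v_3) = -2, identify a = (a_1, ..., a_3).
a = (0, -2, -1)

Write a = (a_1, ..., a_3) in the standard basis. For each basis vector v_i, ℓ(v_i) = <v_i, a> is a linear equation in the a_j's. Collect the n equations into a matrix system V a = ℓ, where row i of V is v_i (expressed in the standard basis). Since V is invertible (lower-triangular with 1s on the diagonal, up to permutation), solve by back-substitution:
  V =
[[1, 0, 0],
 [1, -1, 1],
 [-1, 1, 0]]
  V a = (0, 1, -2)
Solving gives a = (0, -2, -1).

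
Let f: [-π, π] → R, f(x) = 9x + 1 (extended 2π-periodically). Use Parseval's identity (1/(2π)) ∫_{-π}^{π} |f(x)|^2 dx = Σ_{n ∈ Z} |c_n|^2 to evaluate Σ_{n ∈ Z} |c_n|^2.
Σ |c_n|^2 = 27π^2 + 1

Expand and integrate term by term over [-π, π]:
  ∫ (9x)^2 dx = 81·(2π^3/3); ∫ 2·9·(1)·x dx = 0 (odd integrand); ∫ 1^2 dx = 1·2π.
So (1/(2π)) ∫_{-π}^{π} (9x + 1)^2 dx = 81π^2/3 + 1 = 27π^2 + 1.
Parseval ⇒ Σ |c_n|^2 = 27π^2 + 1.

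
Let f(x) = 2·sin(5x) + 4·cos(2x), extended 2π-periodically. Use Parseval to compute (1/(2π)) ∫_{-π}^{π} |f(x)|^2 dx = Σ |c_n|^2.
Σ |c_n|^2 = 10

Expand |f|^2 and use orthogonality of {sin(nx), cos(mx)} on [-π, π]:
  ∫_{-π}^{π} sin(nx)^2 dx = π, ∫ cos(mx)^2 dx = π, and cross terms integrate to 0.
So ∫_{-π}^{π} f(x)^2 dx = 2^2 · π + 4^2 · π = (4 + 16)π.
Divide by 2π: (4 + 16)/2 = 10.
By Parseval, this equals Σ |c_n|^2.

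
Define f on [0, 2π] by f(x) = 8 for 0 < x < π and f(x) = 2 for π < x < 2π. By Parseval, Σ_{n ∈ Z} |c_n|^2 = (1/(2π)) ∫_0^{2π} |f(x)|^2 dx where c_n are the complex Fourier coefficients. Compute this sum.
Σ |c_n|^2 = 34

Parseval equates the L^2 energy of f (normalised by 1/(2π)) with the ℓ^2 sum of its Fourier coefficients: (1/(2π)) ∫_0^{2π} |f|^2 = Σ |c_n|^2.
Compute the left side: (1/(2π)) [∫_0^π 8^2 dx + ∫_π^{2π} 2^2 dx] = (1/(2π)) · (64π + 4π) = (64 + 4)/2 = 34.
So Σ_{n ∈ Z} |c_n|^2 = 34.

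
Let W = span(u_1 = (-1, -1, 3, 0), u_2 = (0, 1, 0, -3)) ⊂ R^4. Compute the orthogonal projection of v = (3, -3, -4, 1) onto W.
proj_W(v) = (126/109, 48/109, -378/109, 234/109)

Set up U = [u_1 | ... | u_2] ∈ R^(4×2). The projector onto W = col(U) is P = U (U^T U)^(-1) U^T.
Compute U^T U =
  [11, -1]
  [-1, 10],
and U^T v = (-12, -6).
Solve U^T U · c = U^T v for the coefficients: c = (-126/109, -78/109). The projection is proj_W(v) = U c.
Check: (v - proj_W(v)) · u_1 = 0  (should be 0).
Check: (v - proj_W(v)) · u_2 = 0  (should be 0).
Result: proj_W(v) = (126/109, 48/109, -378/109, 234/109).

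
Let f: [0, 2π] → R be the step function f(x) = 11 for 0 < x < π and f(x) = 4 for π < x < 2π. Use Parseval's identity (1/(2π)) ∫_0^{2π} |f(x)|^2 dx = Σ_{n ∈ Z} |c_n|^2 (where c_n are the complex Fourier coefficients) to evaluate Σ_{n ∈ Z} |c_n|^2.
Σ |c_n|^2 = 137/2

Parseval equates the L^2 energy of f (normalised by 1/(2π)) with the ℓ^2 sum of its Fourier coefficients: (1/(2π)) ∫_0^{2π} |f|^2 = Σ |c_n|^2.
Compute the left side: (1/(2π)) [∫_0^π 11^2 dx + ∫_π^{2π} 4^2 dx] = (1/(2π)) · (121π + 16π) = (121 + 16)/2 = 137/2.
So Σ_{n ∈ Z} |c_n|^2 = 137/2.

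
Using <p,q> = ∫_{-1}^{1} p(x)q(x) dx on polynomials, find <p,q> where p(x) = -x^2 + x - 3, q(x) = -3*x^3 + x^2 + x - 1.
<p,q> = 56/15

Expand the product: p(x)·q(x) = 3*x^5 - 4*x^4 + 9*x^3 - x^2 - 4*x + 3.
∫_{-1}^{1} of each monomial x^k gives [2/(k+1) if k even, 0 if k odd]. Integrating term-by-term (or equivalently evaluating the antiderivative F(x) = x^6/2 - 4*x^5/5 + 9*x^4/4 - x^3/3 - 2*x^2 + 3*x at the endpoints):
  F(1) − F(−1) = 157/60 − (-67/60) = 56/15.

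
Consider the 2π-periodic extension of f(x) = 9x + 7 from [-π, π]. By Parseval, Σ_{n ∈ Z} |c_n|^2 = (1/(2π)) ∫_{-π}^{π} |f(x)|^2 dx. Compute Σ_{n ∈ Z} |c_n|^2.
Σ |c_n|^2 = 27π^2 + 49

Expand and integrate term by term over [-π, π]:
  ∫ (9x)^2 dx = 81·(2π^3/3); ∫ 2·9·(7)·x dx = 0 (odd integrand); ∫ 7^2 dx = 49·2π.
So (1/(2π)) ∫_{-π}^{π} (9x + 7)^2 dx = 81π^2/3 + 49 = 27π^2 + 49.
Parseval ⇒ Σ |c_n|^2 = 27π^2 + 49.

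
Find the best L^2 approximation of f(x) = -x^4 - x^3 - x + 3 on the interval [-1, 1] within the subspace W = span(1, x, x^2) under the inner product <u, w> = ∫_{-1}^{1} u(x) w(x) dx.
g(x) = -6*x^2/7 - 8*x/5 + 108/35

The best approximation g ∈ W is the orthogonal projection of f onto W. Writing g = a_0 + a_1 x + a_2 x^2, the coefficients solve the normal equations G · a = b where
  G_{ij} = <φ_i, φ_j> and b_i = <f, φ_i>, with φ_0 = 1, φ_1 = x, φ_2 = x^2.
G =
  [2, 0, 2/3]
  [0, 2/3, 0]
  [2/3, 0, 2/5],
b = (28/5, -16/15, 12/7).
Solving gives a_0 = 108/35, a_1 = -8/5, a_2 = -6/7, so
  g(x) = -6*x^2/7 - 8*x/5 + 108/35.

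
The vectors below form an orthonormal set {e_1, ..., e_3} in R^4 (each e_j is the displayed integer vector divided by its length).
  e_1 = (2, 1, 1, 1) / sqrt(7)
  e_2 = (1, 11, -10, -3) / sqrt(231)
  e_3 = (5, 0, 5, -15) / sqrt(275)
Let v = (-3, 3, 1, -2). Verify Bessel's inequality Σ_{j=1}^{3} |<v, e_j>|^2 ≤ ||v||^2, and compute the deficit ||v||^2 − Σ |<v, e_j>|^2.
Σ |<v, e_j>|^2 = 20/3; ||v||^2 = 23; deficit = 49/3

Write each e_j = u_j / sqrt(<u_j, u_j>) where u_j is the displayed integer vector. Then <v, e_j> = <v, u_j> / sqrt(<u_j, u_j>), so |<v, e_j>|^2 = <v, u_j>^2 / <u_j, u_j>.
Coefficients: <v, e_1> = -4/sqrt(7), <v, e_2> = 26/sqrt(231), <v, e_3> = 20/sqrt(275).
Square and sum: Σ |<v, e_j>|^2 = 20/3.
Compute ||v||^2 = v·v = 23.
Deficit = 23 − 20/3 = 49/3 ≥ 0, confirming Bessel's inequality. (The deficit equals ||v − Σ <v,e_j> e_j||^2, the squared distance from v to span{e_j}.)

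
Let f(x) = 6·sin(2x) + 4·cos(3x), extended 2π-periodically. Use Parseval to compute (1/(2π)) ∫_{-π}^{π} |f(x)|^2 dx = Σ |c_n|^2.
Σ |c_n|^2 = 26

Expand |f|^2 and use orthogonality of {sin(nx), cos(mx)} on [-π, π]:
  ∫_{-π}^{π} sin(nx)^2 dx = π, ∫ cos(mx)^2 dx = π, and cross terms integrate to 0.
So ∫_{-π}^{π} f(x)^2 dx = 6^2 · π + 4^2 · π = (36 + 16)π.
Divide by 2π: (36 + 16)/2 = 26.
By Parseval, this equals Σ |c_n|^2.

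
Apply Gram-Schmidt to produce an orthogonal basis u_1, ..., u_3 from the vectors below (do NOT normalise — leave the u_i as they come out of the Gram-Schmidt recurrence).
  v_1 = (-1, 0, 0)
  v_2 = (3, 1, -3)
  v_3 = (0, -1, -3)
Orthogonal basis:
  u_1 = (-1, 0, 0)
  u_2 = (0, 1, -3)
  u_3 = (0, -9/5, -3/5)

Apply the Gram-Schmidt recurrence
  u_1 = v_1
  u_i = v_i − Σ_{j<i} ((v_i · u_j) / (u_j · u_j)) · u_j.

Step by step this gives:
  u_1 = (-1, 0, 0)
  u_2 = (0, 1, -3)
  u_3 = (0, -9/5, -3/5)

Orthogonality check:
  u_2 · u_1 = 0 (should be 0)
  u_3 · u_1 = 0 (should be 0)
  u_3 · u_2 = 0 (should be 0)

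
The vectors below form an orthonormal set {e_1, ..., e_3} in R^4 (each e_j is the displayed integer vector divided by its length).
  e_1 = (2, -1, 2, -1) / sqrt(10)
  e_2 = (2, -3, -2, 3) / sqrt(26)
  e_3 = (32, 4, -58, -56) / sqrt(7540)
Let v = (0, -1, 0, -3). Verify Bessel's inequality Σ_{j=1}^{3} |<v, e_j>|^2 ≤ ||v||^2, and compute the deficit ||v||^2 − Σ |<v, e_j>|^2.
Σ |<v, e_j>|^2 = 190/29; ||v||^2 = 10; deficit = 100/29

Write each e_j = u_j / sqrt(<u_j, u_j>) where u_j is the displayed integer vector. Then <v, e_j> = <v, u_j> / sqrt(<u_j, u_j>), so |<v, e_j>|^2 = <v, u_j>^2 / <u_j, u_j>.
Coefficients: <v, e_1> = 4/sqrt(10), <v, e_2> = -6/sqrt(26), <v, e_3> = 164/sqrt(7540).
Square and sum: Σ |<v, e_j>|^2 = 190/29.
Compute ||v||^2 = v·v = 10.
Deficit = 10 − 190/29 = 100/29 ≥ 0, confirming Bessel's inequality. (The deficit equals ||v − Σ <v,e_j> e_j||^2, the squared distance from v to span{e_j}.)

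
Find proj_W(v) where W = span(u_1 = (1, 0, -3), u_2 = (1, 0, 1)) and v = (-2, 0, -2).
proj_W(v) = (-2, 0, -2)

Set up U = [u_1 | ... | u_2] ∈ R^(3×2). The projector onto W = col(U) is P = U (U^T U)^(-1) U^T.
Compute U^T U =
  [10, -2]
  [-2, 2],
and U^T v = (4, -4).
Solve U^T U · c = U^T v for the coefficients: c = (0, -2). The projection is proj_W(v) = U c.
Check: (v - proj_W(v)) · u_1 = 0  (should be 0).
Check: (v - proj_W(v)) · u_2 = 0  (should be 0).
Result: proj_W(v) = (-2, 0, -2).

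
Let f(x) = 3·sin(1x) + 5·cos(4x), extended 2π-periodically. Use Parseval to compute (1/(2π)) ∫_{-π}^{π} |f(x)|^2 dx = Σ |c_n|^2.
Σ |c_n|^2 = 17

Expand |f|^2 and use orthogonality of {sin(nx), cos(mx)} on [-π, π]:
  ∫_{-π}^{π} sin(nx)^2 dx = π, ∫ cos(mx)^2 dx = π, and cross terms integrate to 0.
So ∫_{-π}^{π} f(x)^2 dx = 3^2 · π + 5^2 · π = (9 + 25)π.
Divide by 2π: (9 + 25)/2 = 17.
By Parseval, this equals Σ |c_n|^2.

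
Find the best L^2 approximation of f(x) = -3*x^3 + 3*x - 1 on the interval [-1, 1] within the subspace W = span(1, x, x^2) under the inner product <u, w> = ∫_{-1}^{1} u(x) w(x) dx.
g(x) = 6*x/5 - 1

The best approximation g ∈ W is the orthogonal projection of f onto W. Writing g = a_0 + a_1 x + a_2 x^2, the coefficients solve the normal equations G · a = b where
  G_{ij} = <φ_i, φ_j> and b_i = <f, φ_i>, with φ_0 = 1, φ_1 = x, φ_2 = x^2.
G =
  [2, 0, 2/3]
  [0, 2/3, 0]
  [2/3, 0, 2/5],
b = (-2, 4/5, -2/3).
Solving gives a_0 = -1, a_1 = 6/5, a_2 = 0, so
  g(x) = 6*x/5 - 1.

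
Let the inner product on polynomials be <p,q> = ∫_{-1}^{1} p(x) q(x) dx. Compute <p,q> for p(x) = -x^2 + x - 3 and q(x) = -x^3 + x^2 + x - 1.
<p,q> = 68/15

Expand the product: p(x)·q(x) = x^5 - 2*x^4 + 3*x^3 - x^2 - 4*x + 3.
∫_{-1}^{1} of each monomial x^k gives [2/(k+1) if k even, 0 if k odd]. Integrating term-by-term (or equivalently evaluating the antiderivative F(x) = x^6/6 - 2*x^5/5 + 3*x^4/4 - x^3/3 - 2*x^2 + 3*x at the endpoints):
  F(1) − F(−1) = 71/60 − (-67/20) = 68/15.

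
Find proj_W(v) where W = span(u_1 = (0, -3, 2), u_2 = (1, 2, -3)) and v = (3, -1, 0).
proj_W(v) = (49/38, -32/19, -39/38)

Set up U = [u_1 | ... | u_2] ∈ R^(3×2). The projector onto W = col(U) is P = U (U^T U)^(-1) U^T.
Compute U^T U =
  [13, -12]
  [-12, 14],
and U^T v = (3, 1).
Solve U^T U · c = U^T v for the coefficients: c = (27/19, 49/38). The projection is proj_W(v) = U c.
Check: (v - proj_W(v)) · u_1 = 0  (should be 0).
Check: (v - proj_W(v)) · u_2 = 0  (should be 0).
Result: proj_W(v) = (49/38, -32/19, -39/38).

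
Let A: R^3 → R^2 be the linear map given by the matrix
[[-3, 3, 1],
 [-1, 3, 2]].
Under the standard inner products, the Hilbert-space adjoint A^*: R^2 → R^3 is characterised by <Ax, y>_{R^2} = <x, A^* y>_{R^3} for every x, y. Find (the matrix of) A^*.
A^* = A^T =
[[-3, -1],
 [3, 3],
 [1, 2]]

For real matrices with standard dot products, the defining identity <Ax, y> = <x, A^* y> gives (Ax)^T y = x^T (A^*) y, i.e. x^T A^T y = x^T (A^*) y. Since this holds for all x, y, we must have A^* = A^T. Therefore
A^* =
[[-3, -1],
 [3, 3],
 [1, 2]].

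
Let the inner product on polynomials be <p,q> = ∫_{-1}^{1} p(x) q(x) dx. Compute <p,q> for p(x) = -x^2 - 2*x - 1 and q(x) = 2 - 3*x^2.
<p,q> = -32/15

Expand the product: p(x)·q(x) = 3*x^4 + 6*x^3 + x^2 - 4*x - 2.
∫_{-1}^{1} of each monomial x^k gives [2/(k+1) if k even, 0 if k odd]. Integrating term-by-term (or equivalently evaluating the antiderivative F(x) = 3*x^5/5 + 3*x^4/2 + x^3/3 - 2*x^2 - 2*x at the endpoints):
  F(1) − F(−1) = -47/30 − (17/30) = -32/15.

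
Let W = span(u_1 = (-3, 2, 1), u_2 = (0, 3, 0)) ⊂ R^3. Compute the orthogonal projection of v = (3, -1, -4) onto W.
proj_W(v) = (39/10, -1, -13/10)

Set up U = [u_1 | ... | u_2] ∈ R^(3×2). The projector onto W = col(U) is P = U (U^T U)^(-1) U^T.
Compute U^T U =
  [14, 6]
  [6, 9],
and U^T v = (-15, -3).
Solve U^T U · c = U^T v for the coefficients: c = (-13/10, 8/15). The projection is proj_W(v) = U c.
Check: (v - proj_W(v)) · u_1 = 0  (should be 0).
Check: (v - proj_W(v)) · u_2 = 0  (should be 0).
Result: proj_W(v) = (39/10, -1, -13/10).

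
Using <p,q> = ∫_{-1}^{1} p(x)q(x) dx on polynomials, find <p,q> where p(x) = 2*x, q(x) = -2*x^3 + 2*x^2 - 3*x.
<p,q> = -28/5

Expand the product: p(x)·q(x) = -4*x^4 + 4*x^3 - 6*x^2.
∫_{-1}^{1} of each monomial x^k gives [2/(k+1) if k even, 0 if k odd]. Integrating term-by-term (or equivalently evaluating the antiderivative F(x) = -4*x^5/5 + x^4 - 2*x^3 at the endpoints):
  F(1) − F(−1) = -9/5 − (19/5) = -28/5.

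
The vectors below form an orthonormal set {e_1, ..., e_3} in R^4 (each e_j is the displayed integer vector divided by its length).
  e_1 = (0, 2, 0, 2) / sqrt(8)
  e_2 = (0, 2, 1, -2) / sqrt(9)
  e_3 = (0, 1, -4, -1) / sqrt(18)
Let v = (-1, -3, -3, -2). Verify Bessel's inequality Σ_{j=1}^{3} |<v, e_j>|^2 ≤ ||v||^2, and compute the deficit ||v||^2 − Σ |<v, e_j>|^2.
Σ |<v, e_j>|^2 = 22; ||v||^2 = 23; deficit = 1

Write each e_j = u_j / sqrt(<u_j, u_j>) where u_j is the displayed integer vector. Then <v, e_j> = <v, u_j> / sqrt(<u_j, u_j>), so |<v, e_j>|^2 = <v, u_j>^2 / <u_j, u_j>.
Coefficients: <v, e_1> = -10/sqrt(8), <v, e_2> = -5/sqrt(9), <v, e_3> = 11/sqrt(18).
Square and sum: Σ |<v, e_j>|^2 = 22.
Compute ||v||^2 = v·v = 23.
Deficit = 23 − 22 = 1 ≥ 0, confirming Bessel's inequality. (The deficit equals ||v − Σ <v,e_j> e_j||^2, the squared distance from v to span{e_j}.)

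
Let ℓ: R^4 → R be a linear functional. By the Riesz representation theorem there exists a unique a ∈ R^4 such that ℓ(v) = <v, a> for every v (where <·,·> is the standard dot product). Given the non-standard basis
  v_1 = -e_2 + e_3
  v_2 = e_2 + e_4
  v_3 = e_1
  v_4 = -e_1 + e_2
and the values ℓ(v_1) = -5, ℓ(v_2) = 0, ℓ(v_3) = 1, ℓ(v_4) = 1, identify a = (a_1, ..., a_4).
a = (1, 2, -3, -2)

Write a = (a_1, ..., a_4) in the standard basis. For each basis vector v_i, ℓ(v_i) = <v_i, a> is a linear equation in the a_j's. Collect the n equations into a matrix system V a = ℓ, where row i of V is v_i (expressed in the standard basis). Since V is invertible (lower-triangular with 1s on the diagonal, up to permutation), solve by back-substitution:
  V =
[[0, -1, 1, 0],
 [0, 1, 0, 1],
 [1, 0, 0, 0],
 [-1, 1, 0, 0]]
  V a = (-5, 0, 1, 1)
Solving gives a = (1, 2, -3, -2).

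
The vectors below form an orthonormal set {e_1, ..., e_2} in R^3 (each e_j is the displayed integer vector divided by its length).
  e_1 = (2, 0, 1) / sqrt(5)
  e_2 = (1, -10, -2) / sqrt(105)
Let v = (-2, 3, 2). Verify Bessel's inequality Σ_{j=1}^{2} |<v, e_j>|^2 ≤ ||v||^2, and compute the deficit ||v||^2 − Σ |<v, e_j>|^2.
Σ |<v, e_j>|^2 = 92/7; ||v||^2 = 17; deficit = 27/7

Write each e_j = u_j / sqrt(<u_j, u_j>) where u_j is the displayed integer vector. Then <v, e_j> = <v, u_j> / sqrt(<u_j, u_j>), so |<v, e_j>|^2 = <v, u_j>^2 / <u_j, u_j>.
Coefficients: <v, e_1> = -2/sqrt(5), <v, e_2> = -36/sqrt(105).
Square and sum: Σ |<v, e_j>|^2 = 92/7.
Compute ||v||^2 = v·v = 17.
Deficit = 17 − 92/7 = 27/7 ≥ 0, confirming Bessel's inequality. (The deficit equals ||v − Σ <v,e_j> e_j||^2, the squared distance from v to span{e_j}.)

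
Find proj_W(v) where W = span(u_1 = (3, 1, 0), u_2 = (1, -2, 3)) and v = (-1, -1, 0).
proj_W(v) = (-157/139, -85/139, 42/139)

Set up U = [u_1 | ... | u_2] ∈ R^(3×2). The projector onto W = col(U) is P = U (U^T U)^(-1) U^T.
Compute U^T U =
  [10, 1]
  [1, 14],
and U^T v = (-4, 1).
Solve U^T U · c = U^T v for the coefficients: c = (-57/139, 14/139). The projection is proj_W(v) = U c.
Check: (v - proj_W(v)) · u_1 = 0  (should be 0).
Check: (v - proj_W(v)) · u_2 = 0  (should be 0).
Result: proj_W(v) = (-157/139, -85/139, 42/139).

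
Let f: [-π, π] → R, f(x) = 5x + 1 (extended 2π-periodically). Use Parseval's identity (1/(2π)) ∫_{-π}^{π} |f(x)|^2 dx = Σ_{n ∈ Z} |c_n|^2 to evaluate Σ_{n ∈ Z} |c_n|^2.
Σ |c_n|^2 = 25π^2/3 + 1

Expand and integrate term by term over [-π, π]:
  ∫ (5x)^2 dx = 25·(2π^3/3); ∫ 2·5·(1)·x dx = 0 (odd integrand); ∫ 1^2 dx = 1·2π.
So (1/(2π)) ∫_{-π}^{π} (5x + 1)^2 dx = 25π^2/3 + 1 = 25π^2/3 + 1.
Parseval ⇒ Σ |c_n|^2 = 25π^2/3 + 1.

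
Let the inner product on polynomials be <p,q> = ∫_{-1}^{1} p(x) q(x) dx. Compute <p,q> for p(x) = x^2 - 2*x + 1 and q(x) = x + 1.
<p,q> = 4/3

Expand the product: p(x)·q(x) = x^3 - x^2 - x + 1.
∫_{-1}^{1} of each monomial x^k gives [2/(k+1) if k even, 0 if k odd]. Integrating term-by-term (or equivalently evaluating the antiderivative F(x) = x^4/4 - x^3/3 - x^2/2 + x at the endpoints):
  F(1) − F(−1) = 5/12 − (-11/12) = 4/3.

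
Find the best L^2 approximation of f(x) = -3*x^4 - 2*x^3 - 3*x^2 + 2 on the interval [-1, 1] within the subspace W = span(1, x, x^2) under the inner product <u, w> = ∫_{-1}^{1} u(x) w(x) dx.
g(x) = -39*x^2/7 - 6*x/5 + 79/35

The best approximation g ∈ W is the orthogonal projection of f onto W. Writing g = a_0 + a_1 x + a_2 x^2, the coefficients solve the normal equations G · a = b where
  G_{ij} = <φ_i, φ_j> and b_i = <f, φ_i>, with φ_0 = 1, φ_1 = x, φ_2 = x^2.
G =
  [2, 0, 2/3]
  [0, 2/3, 0]
  [2/3, 0, 2/5],
b = (4/5, -4/5, -76/105).
Solving gives a_0 = 79/35, a_1 = -6/5, a_2 = -39/7, so
  g(x) = -39*x^2/7 - 6*x/5 + 79/35.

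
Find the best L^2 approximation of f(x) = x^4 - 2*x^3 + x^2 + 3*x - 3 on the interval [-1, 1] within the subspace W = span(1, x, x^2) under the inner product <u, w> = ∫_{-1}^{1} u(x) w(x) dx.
g(x) = 13*x^2/7 + 9*x/5 - 108/35

The best approximation g ∈ W is the orthogonal projection of f onto W. Writing g = a_0 + a_1 x + a_2 x^2, the coefficients solve the normal equations G · a = b where
  G_{ij} = <φ_i, φ_j> and b_i = <f, φ_i>, with φ_0 = 1, φ_1 = x, φ_2 = x^2.
G =
  [2, 0, 2/3]
  [0, 2/3, 0]
  [2/3, 0, 2/5],
b = (-74/15, 6/5, -46/35).
Solving gives a_0 = -108/35, a_1 = 9/5, a_2 = 13/7, so
  g(x) = 13*x^2/7 + 9*x/5 - 108/35.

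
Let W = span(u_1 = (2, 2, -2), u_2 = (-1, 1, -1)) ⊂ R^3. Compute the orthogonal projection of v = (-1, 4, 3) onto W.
proj_W(v) = (-1, 1/2, -1/2)

Set up U = [u_1 | ... | u_2] ∈ R^(3×2). The projector onto W = col(U) is P = U (U^T U)^(-1) U^T.
Compute U^T U =
  [12, 2]
  [2, 3],
and U^T v = (0, 2).
Solve U^T U · c = U^T v for the coefficients: c = (-1/8, 3/4). The projection is proj_W(v) = U c.
Check: (v - proj_W(v)) · u_1 = 0  (should be 0).
Check: (v - proj_W(v)) · u_2 = 0  (should be 0).
Result: proj_W(v) = (-1, 1/2, -1/2).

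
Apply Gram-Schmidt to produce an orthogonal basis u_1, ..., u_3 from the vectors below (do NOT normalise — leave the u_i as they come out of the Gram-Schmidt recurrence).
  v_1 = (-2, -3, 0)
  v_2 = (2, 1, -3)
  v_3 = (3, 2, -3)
Orthogonal basis:
  u_1 = (-2, -3, 0)
  u_2 = (12/13, -8/13, -3)
  u_3 = (27/133, -18/133, 12/133)

Apply the Gram-Schmidt recurrence
  u_1 = v_1
  u_i = v_i − Σ_{j<i} ((v_i · u_j) / (u_j · u_j)) · u_j.

Step by step this gives:
  u_1 = (-2, -3, 0)
  u_2 = (12/13, -8/13, -3)
  u_3 = (27/133, -18/133, 12/133)

Orthogonality check:
  u_2 · u_1 = 0 (should be 0)
  u_3 · u_1 = 0 (should be 0)
  u_3 · u_2 = 0 (should be 0)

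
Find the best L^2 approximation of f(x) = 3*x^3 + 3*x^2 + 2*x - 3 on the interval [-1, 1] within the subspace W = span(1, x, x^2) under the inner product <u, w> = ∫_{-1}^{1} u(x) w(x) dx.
g(x) = 3*x^2 + 19*x/5 - 3

The best approximation g ∈ W is the orthogonal projection of f onto W. Writing g = a_0 + a_1 x + a_2 x^2, the coefficients solve the normal equations G · a = b where
  G_{ij} = <φ_i, φ_j> and b_i = <f, φ_i>, with φ_0 = 1, φ_1 = x, φ_2 = x^2.
G =
  [2, 0, 2/3]
  [0, 2/3, 0]
  [2/3, 0, 2/5],
b = (-4, 38/15, -4/5).
Solving gives a_0 = -3, a_1 = 19/5, a_2 = 3, so
  g(x) = 3*x^2 + 19*x/5 - 3.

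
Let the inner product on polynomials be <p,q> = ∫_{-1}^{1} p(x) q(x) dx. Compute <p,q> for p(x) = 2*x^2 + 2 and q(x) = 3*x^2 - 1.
<p,q> = 16/15

Expand the product: p(x)·q(x) = 6*x^4 + 4*x^2 - 2.
∫_{-1}^{1} of each monomial x^k gives [2/(k+1) if k even, 0 if k odd]. Integrating term-by-term (or equivalently evaluating the antiderivative F(x) = 6*x^5/5 + 4*x^3/3 - 2*x at the endpoints):
  F(1) − F(−1) = 8/15 − (-8/15) = 16/15.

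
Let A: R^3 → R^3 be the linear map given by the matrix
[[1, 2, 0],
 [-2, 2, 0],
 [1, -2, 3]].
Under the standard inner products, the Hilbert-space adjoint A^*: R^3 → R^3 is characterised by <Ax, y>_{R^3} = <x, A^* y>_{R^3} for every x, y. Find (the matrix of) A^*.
A^* = A^T =
[[1, -2, 1],
 [2, 2, -2],
 [0, 0, 3]]

For real matrices with standard dot products, the defining identity <Ax, y> = <x, A^* y> gives (Ax)^T y = x^T (A^*) y, i.e. x^T A^T y = x^T (A^*) y. Since this holds for all x, y, we must have A^* = A^T. Therefore
A^* =
[[1, -2, 1],
 [2, 2, -2],
 [0, 0, 3]].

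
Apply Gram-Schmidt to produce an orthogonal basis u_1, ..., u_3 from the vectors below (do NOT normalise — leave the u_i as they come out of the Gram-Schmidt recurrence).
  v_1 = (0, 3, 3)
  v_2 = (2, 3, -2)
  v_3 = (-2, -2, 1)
Orthogonal basis:
  u_1 = (0, 3, 3)
  u_2 = (2, 5/2, -5/2)
  u_3 = (-20/33, 8/33, -8/33)

Apply the Gram-Schmidt recurrence
  u_1 = v_1
  u_i = v_i − Σ_{j<i} ((v_i · u_j) / (u_j · u_j)) · u_j.

Step by step this gives:
  u_1 = (0, 3, 3)
  u_2 = (2, 5/2, -5/2)
  u_3 = (-20/33, 8/33, -8/33)

Orthogonality check:
  u_2 · u_1 = 0 (should be 0)
  u_3 · u_1 = 0 (should be 0)
  u_3 · u_2 = 0 (should be 0)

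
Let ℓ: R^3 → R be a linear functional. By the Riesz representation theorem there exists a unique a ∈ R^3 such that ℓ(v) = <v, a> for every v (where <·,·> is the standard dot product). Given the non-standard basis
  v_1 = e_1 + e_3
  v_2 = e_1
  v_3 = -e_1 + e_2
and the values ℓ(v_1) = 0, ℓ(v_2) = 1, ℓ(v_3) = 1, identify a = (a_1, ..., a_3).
a = (1, 2, -1)

Write a = (a_1, ..., a_3) in the standard basis. For each basis vector v_i, ℓ(v_i) = <v_i, a> is a linear equation in the a_j's. Collect the n equations into a matrix system V a = ℓ, where row i of V is v_i (expressed in the standard basis). Since V is invertible (lower-triangular with 1s on the diagonal, up to permutation), solve by back-substitution:
  V =
[[1, 0, 1],
 [1, 0, 0],
 [-1, 1, 0]]
  V a = (0, 1, 1)
Solving gives a = (1, 2, -1).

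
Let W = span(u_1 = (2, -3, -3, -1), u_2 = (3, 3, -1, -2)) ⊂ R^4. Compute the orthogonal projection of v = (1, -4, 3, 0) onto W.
proj_W(v) = (-116/105, -17/7, -131/525, 433/525)

Set up U = [u_1 | ... | u_2] ∈ R^(4×2). The projector onto W = col(U) is P = U (U^T U)^(-1) U^T.
Compute U^T U =
  [23, 2]
  [2, 23],
and U^T v = (5, -12).
Solve U^T U · c = U^T v for the coefficients: c = (139/525, -286/525). The projection is proj_W(v) = U c.
Check: (v - proj_W(v)) · u_1 = 0  (should be 0).
Check: (v - proj_W(v)) · u_2 = 0  (should be 0).
Result: proj_W(v) = (-116/105, -17/7, -131/525, 433/525).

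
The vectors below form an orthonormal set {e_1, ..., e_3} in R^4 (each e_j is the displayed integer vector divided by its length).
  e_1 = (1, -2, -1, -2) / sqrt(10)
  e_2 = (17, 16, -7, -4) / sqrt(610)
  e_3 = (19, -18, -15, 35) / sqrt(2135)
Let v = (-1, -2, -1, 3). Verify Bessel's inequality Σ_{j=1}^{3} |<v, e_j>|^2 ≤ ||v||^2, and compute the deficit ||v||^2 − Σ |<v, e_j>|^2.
Σ |<v, e_j>|^2 = 489/35; ||v||^2 = 15; deficit = 36/35

Write each e_j = u_j / sqrt(<u_j, u_j>) where u_j is the displayed integer vector. Then <v, e_j> = <v, u_j> / sqrt(<u_j, u_j>), so |<v, e_j>|^2 = <v, u_j>^2 / <u_j, u_j>.
Coefficients: <v, e_1> = -2/sqrt(10), <v, e_2> = -54/sqrt(610), <v, e_3> = 137/sqrt(2135).
Square and sum: Σ |<v, e_j>|^2 = 489/35.
Compute ||v||^2 = v·v = 15.
Deficit = 15 − 489/35 = 36/35 ≥ 0, confirming Bessel's inequality. (The deficit equals ||v − Σ <v,e_j> e_j||^2, the squared distance from v to span{e_j}.)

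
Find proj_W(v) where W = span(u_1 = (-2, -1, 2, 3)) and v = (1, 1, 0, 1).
proj_W(v) = (0, 0, 0, 0)

Set up U = [u_1 | ... | u_1] ∈ R^(4×1). The projector onto W = col(U) is P = U (U^T U)^(-1) U^T.
Compute U^T U =
  [18],
and U^T v = (0).
Solve U^T U · c = U^T v for the coefficients: c = (0). The projection is proj_W(v) = U c.
Check: (v - proj_W(v)) · u_1 = 0  (should be 0).
Result: proj_W(v) = (0, 0, 0, 0).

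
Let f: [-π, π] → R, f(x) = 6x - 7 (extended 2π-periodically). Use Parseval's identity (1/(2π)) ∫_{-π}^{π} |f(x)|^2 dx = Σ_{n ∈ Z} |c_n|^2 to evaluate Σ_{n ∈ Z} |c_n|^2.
Σ |c_n|^2 = 12π^2 + 49

Expand and integrate term by term over [-π, π]:
  ∫ (6x)^2 dx = 36·(2π^3/3); ∫ 2·6·(-7)·x dx = 0 (odd integrand); ∫ (-7)^2 dx = 49·2π.
So (1/(2π)) ∫_{-π}^{π} (6x - 7)^2 dx = 36π^2/3 + 49 = 12π^2 + 49.
Parseval ⇒ Σ |c_n|^2 = 12π^2 + 49.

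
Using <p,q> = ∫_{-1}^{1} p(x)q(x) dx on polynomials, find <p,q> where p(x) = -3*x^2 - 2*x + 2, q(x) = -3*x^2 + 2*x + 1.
<p,q> = -16/15

Expand the product: p(x)·q(x) = 9*x^4 - 13*x^2 + 2*x + 2.
∫_{-1}^{1} of each monomial x^k gives [2/(k+1) if k even, 0 if k odd]. Integrating term-by-term (or equivalently evaluating the antiderivative F(x) = 9*x^5/5 - 13*x^3/3 + x^2 + 2*x at the endpoints):
  F(1) − F(−1) = 7/15 − (23/15) = -16/15.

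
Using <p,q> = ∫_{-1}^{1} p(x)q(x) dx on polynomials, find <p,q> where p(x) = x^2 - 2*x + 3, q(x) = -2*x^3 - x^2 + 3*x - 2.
<p,q> = -272/15

Expand the product: p(x)·q(x) = -2*x^5 + 3*x^4 - x^3 - 11*x^2 + 13*x - 6.
∫_{-1}^{1} of each monomial x^k gives [2/(k+1) if k even, 0 if k odd]. Integrating term-by-term (or equivalently evaluating the antiderivative F(x) = -x^6/3 + 3*x^5/5 - x^4/4 - 11*x^3/3 + 13*x^2/2 - 6*x at the endpoints):
  F(1) − F(−1) = -63/20 − (899/60) = -272/15.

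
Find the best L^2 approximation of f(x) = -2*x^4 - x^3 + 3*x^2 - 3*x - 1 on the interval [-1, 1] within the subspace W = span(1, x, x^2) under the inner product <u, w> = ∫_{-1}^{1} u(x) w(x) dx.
g(x) = 9*x^2/7 - 18*x/5 - 29/35

The best approximation g ∈ W is the orthogonal projection of f onto W. Writing g = a_0 + a_1 x + a_2 x^2, the coefficients solve the normal equations G · a = b where
  G_{ij} = <φ_i, φ_j> and b_i = <f, φ_i>, with φ_0 = 1, φ_1 = x, φ_2 = x^2.
G =
  [2, 0, 2/3]
  [0, 2/3, 0]
  [2/3, 0, 2/5],
b = (-4/5, -12/5, -4/105).
Solving gives a_0 = -29/35, a_1 = -18/5, a_2 = 9/7, so
  g(x) = 9*x^2/7 - 18*x/5 - 29/35.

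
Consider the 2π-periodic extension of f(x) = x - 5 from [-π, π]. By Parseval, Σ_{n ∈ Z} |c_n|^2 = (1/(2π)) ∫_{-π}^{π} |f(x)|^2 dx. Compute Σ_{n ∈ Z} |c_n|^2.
Σ |c_n|^2 = π^2/3 + 25

Expand and integrate term by term over [-π, π]:
  ∫ (x)^2 dx = 1·(2π^3/3); ∫ 2·1·(-5)·x dx = 0 (odd integrand); ∫ (-5)^2 dx = 25·2π.
So (1/(2π)) ∫_{-π}^{π} (x - 5)^2 dx = 1π^2/3 + 25 = π^2/3 + 25.
Parseval ⇒ Σ |c_n|^2 = π^2/3 + 25.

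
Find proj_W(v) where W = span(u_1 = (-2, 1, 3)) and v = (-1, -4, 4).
proj_W(v) = (-10/7, 5/7, 15/7)

Set up U = [u_1 | ... | u_1] ∈ R^(3×1). The projector onto W = col(U) is P = U (U^T U)^(-1) U^T.
Compute U^T U =
  [14],
and U^T v = (10).
Solve U^T U · c = U^T v for the coefficients: c = (5/7). The projection is proj_W(v) = U c.
Check: (v - proj_W(v)) · u_1 = 0  (should be 0).
Result: proj_W(v) = (-10/7, 5/7, 15/7).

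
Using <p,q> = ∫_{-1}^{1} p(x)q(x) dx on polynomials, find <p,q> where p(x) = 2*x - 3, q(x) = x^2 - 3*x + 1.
<p,q> = -12

Expand the product: p(x)·q(x) = 2*x^3 - 9*x^2 + 11*x - 3.
∫_{-1}^{1} of each monomial x^k gives [2/(k+1) if k even, 0 if k odd]. Integrating term-by-term (or equivalently evaluating the antiderivative F(x) = x^4/2 - 3*x^3 + 11*x^2/2 - 3*x at the endpoints):
  F(1) − F(−1) = 0 − (12) = -12.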